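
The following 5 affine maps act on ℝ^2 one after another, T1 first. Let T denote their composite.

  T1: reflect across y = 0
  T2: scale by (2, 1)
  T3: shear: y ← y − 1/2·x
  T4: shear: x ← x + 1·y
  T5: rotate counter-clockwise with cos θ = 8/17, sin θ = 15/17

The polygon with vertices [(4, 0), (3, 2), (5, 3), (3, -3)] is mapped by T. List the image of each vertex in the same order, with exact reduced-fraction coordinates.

T1 reflect across y = 0: (4, 0) → (4, 0); (3, 2) → (3, -2); (5, 3) → (5, -3); (3, -3) → (3, 3)
T2 scale by (2, 1): (4, 0) → (8, 0); (3, -2) → (6, -2); (5, -3) → (10, -3); (3, 3) → (6, 3)
T3 shear: y ← y − 1/2·x: (8, 0) → (8, -4); (6, -2) → (6, -5); (10, -3) → (10, -8); (6, 3) → (6, 0)
T4 shear: x ← x + 1·y: (8, -4) → (4, -4); (6, -5) → (1, -5); (10, -8) → (2, -8); (6, 0) → (6, 0)
T5 rotate counter-clockwise with cos θ = 8/17, sin θ = 15/17: (4, -4) → (92/17, 28/17); (1, -5) → (83/17, -25/17); (2, -8) → (8, -2); (6, 0) → (48/17, 90/17)

image vertices: (92/17, 28/17), (83/17, -25/17), (8, -2), (48/17, 90/17)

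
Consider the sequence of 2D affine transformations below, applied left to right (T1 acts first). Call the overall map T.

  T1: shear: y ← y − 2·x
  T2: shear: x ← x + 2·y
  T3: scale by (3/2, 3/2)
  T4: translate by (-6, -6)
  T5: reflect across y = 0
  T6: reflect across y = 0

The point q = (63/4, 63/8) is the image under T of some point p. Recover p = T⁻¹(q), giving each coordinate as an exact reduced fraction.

p = (-4, 5/4)

T1 = [1 0 0; -2 1 0; 0 0 1]
T2·T1 = [-3 2 0; -2 1 0; 0 0 1]
T3·…·T1 = [-9/2 3 0; -3 3/2 0; 0 0 1]
T4·…·T1 = [-9/2 3 -6; -3 3/2 -6; 0 0 1]
T5·…·T1 = [-9/2 3 -6; 3 -3/2 6; 0 0 1]
T6·…·T1 = [-9/2 3 -6; -3 3/2 -6; 0 0 1]
det M = 9/4; M⁻¹ = [2/3 -4/3 -4; 4/3 -2 -4; 0 0 1]
M⁻¹ · (63/4, 63/8)ᵀ = (-4, 5/4)ᵀ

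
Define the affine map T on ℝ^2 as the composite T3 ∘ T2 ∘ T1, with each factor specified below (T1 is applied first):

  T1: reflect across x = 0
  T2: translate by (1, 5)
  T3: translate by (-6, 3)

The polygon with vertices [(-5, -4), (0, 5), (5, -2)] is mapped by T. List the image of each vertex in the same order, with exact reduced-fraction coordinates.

image vertices: (0, 4), (-5, 13), (-10, 6)

T1 reflect across x = 0: (-5, -4) → (5, -4); (0, 5) → (0, 5); (5, -2) → (-5, -2)
T2 translate by (1, 5): (5, -4) → (6, 1); (0, 5) → (1, 10); (-5, -2) → (-4, 3)
T3 translate by (-6, 3): (6, 1) → (0, 4); (1, 10) → (-5, 13); (-4, 3) → (-10, 6)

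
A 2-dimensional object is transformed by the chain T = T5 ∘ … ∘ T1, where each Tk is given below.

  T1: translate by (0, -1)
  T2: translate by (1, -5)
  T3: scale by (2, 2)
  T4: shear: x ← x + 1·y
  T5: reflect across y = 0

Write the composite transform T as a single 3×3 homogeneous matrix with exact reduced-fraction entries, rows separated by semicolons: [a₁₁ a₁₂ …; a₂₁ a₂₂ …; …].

T = [2 2 -10; 0 -2 12; 0 0 1]

T1 = [1 0 0; 0 1 -1; 0 0 1]
T2·T1 = [1 0 1; 0 1 -6; 0 0 1]
T3·…·T1 = [2 0 2; 0 2 -12; 0 0 1]
T4·…·T1 = [2 2 -10; 0 2 -12; 0 0 1]
T5·…·T1 = [2 2 -10; 0 -2 12; 0 0 1]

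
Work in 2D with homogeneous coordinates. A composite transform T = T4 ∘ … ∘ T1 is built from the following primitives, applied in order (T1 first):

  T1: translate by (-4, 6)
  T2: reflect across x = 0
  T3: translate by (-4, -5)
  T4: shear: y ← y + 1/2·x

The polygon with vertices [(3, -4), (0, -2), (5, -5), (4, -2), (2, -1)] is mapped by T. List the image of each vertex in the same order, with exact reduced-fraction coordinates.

image vertices: (-3, -9/2), (0, -1), (-5, -13/2), (-4, -3), (-2, -1)

T1 translate by (-4, 6): (3, -4) → (-1, 2); (0, -2) → (-4, 4); (5, -5) → (1, 1); (4, -2) → (0, 4); (2, -1) → (-2, 5)
T2 reflect across x = 0: (-1, 2) → (1, 2); (-4, 4) → (4, 4); (1, 1) → (-1, 1); (0, 4) → (0, 4); (-2, 5) → (2, 5)
T3 translate by (-4, -5): (1, 2) → (-3, -3); (4, 4) → (0, -1); (-1, 1) → (-5, -4); (0, 4) → (-4, -1); (2, 5) → (-2, 0)
T4 shear: y ← y + 1/2·x: (-3, -3) → (-3, -9/2); (0, -1) → (0, -1); (-5, -4) → (-5, -13/2); (-4, -1) → (-4, -3); (-2, 0) → (-2, -1)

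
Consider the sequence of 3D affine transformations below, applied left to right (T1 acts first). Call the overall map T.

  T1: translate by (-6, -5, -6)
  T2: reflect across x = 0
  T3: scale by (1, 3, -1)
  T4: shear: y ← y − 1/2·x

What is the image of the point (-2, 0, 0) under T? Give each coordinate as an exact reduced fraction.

T(p) = (8, -19, 6)

T1 translate by (-6, -5, -6): (-2, 0, 0) → (-8, -5, -6)
T2 reflect across x = 0: (-8, -5, -6) → (8, -5, -6)
T3 scale by (1, 3, -1): (8, -5, -6) → (8, -15, 6)
T4 shear: y ← y − 1/2·x: (8, -15, 6) → (8, -19, 6)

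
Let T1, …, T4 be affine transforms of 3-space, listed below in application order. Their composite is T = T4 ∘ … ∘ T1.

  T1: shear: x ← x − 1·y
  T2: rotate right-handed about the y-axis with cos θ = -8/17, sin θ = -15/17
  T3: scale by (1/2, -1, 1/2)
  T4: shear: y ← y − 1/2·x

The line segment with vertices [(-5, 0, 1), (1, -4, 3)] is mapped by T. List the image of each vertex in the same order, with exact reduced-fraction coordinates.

T1 shear: x ← x − 1·y: (-5, 0, 1) → (-5, 0, 1); (1, -4, 3) → (5, -4, 3)
T2 rotate right-handed about the y-axis with cos θ = -8/17, sin θ = -15/17: (-5, 0, 1) → (25/17, 0, -83/17); (5, -4, 3) → (-5, -4, 3)
T3 scale by (1/2, -1, 1/2): (25/17, 0, -83/17) → (25/34, 0, -83/34); (-5, -4, 3) → (-5/2, 4, 3/2)
T4 shear: y ← y − 1/2·x: (25/34, 0, -83/34) → (25/34, -25/68, -83/34); (-5/2, 4, 3/2) → (-5/2, 21/4, 3/2)

image vertices: (25/34, -25/68, -83/34), (-5/2, 21/4, 3/2)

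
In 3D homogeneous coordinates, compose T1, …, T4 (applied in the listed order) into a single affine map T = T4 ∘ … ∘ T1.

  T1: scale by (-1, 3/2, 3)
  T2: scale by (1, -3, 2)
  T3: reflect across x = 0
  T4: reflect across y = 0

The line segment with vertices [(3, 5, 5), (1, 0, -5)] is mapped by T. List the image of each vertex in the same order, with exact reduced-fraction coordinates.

T1 scale by (-1, 3/2, 3): (3, 5, 5) → (-3, 15/2, 15); (1, 0, -5) → (-1, 0, -15)
T2 scale by (1, -3, 2): (-3, 15/2, 15) → (-3, -45/2, 30); (-1, 0, -15) → (-1, 0, -30)
T3 reflect across x = 0: (-3, -45/2, 30) → (3, -45/2, 30); (-1, 0, -30) → (1, 0, -30)
T4 reflect across y = 0: (3, -45/2, 30) → (3, 45/2, 30); (1, 0, -30) → (1, 0, -30)

image vertices: (3, 45/2, 30), (1, 0, -30)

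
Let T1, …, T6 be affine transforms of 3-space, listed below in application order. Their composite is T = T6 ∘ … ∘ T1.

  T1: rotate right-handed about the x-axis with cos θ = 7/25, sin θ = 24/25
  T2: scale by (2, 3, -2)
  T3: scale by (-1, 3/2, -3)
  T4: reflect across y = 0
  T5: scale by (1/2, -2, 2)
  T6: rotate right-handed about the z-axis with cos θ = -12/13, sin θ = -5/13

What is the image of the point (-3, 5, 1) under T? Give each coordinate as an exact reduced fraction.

T(p) = (-81/65, -1563/325, 1524/25)

T1 rotate right-handed about the x-axis with cos θ = 7/25, sin θ = 24/25: (-3, 5, 1) → (-3, 11/25, 127/25)
T2 scale by (2, 3, -2): (-3, 11/25, 127/25) → (-6, 33/25, -254/25)
T3 scale by (-1, 3/2, -3): (-6, 33/25, -254/25) → (6, 99/50, 762/25)
T4 reflect across y = 0: (6, 99/50, 762/25) → (6, -99/50, 762/25)
T5 scale by (1/2, -2, 2): (6, -99/50, 762/25) → (3, 99/25, 1524/25)
T6 rotate right-handed about the z-axis with cos θ = -12/13, sin θ = -5/13: (3, 99/25, 1524/25) → (-81/65, -1563/325, 1524/25)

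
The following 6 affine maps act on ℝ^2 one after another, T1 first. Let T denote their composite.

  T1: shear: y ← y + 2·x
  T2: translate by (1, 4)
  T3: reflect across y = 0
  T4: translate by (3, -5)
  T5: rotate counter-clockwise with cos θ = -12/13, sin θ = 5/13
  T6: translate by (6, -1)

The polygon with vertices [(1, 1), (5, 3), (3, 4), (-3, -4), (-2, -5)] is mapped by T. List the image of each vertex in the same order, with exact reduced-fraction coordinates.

T1 shear: y ← y + 2·x: (1, 1) → (1, 3); (5, 3) → (5, 13); (3, 4) → (3, 10); (-3, -4) → (-3, -10); (-2, -5) → (-2, -9)
T2 translate by (1, 4): (1, 3) → (2, 7); (5, 13) → (6, 17); (3, 10) → (4, 14); (-3, -10) → (-2, -6); (-2, -9) → (-1, -5)
T3 reflect across y = 0: (2, 7) → (2, -7); (6, 17) → (6, -17); (4, 14) → (4, -14); (-2, -6) → (-2, 6); (-1, -5) → (-1, 5)
T4 translate by (3, -5): (2, -7) → (5, -12); (6, -17) → (9, -22); (4, -14) → (7, -19); (-2, 6) → (1, 1); (-1, 5) → (2, 0)
T5 rotate counter-clockwise with cos θ = -12/13, sin θ = 5/13: (5, -12) → (0, 13); (9, -22) → (2/13, 309/13); (7, -19) → (11/13, 263/13); (1, 1) → (-17/13, -7/13); (2, 0) → (-24/13, 10/13)
T6 translate by (6, -1): (0, 13) → (6, 12); (2/13, 309/13) → (80/13, 296/13); (11/13, 263/13) → (89/13, 250/13); (-17/13, -7/13) → (61/13, -20/13); (-24/13, 10/13) → (54/13, -3/13)

image vertices: (6, 12), (80/13, 296/13), (89/13, 250/13), (61/13, -20/13), (54/13, -3/13)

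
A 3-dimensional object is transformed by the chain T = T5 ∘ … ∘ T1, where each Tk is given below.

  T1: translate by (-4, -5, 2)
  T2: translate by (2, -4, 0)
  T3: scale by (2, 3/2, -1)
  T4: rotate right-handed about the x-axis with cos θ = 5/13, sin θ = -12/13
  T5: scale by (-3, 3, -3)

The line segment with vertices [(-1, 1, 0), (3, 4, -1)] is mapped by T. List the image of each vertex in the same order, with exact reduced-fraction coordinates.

image vertices: (18, -252/13, -402/13), (-6, -297/26, -255/13)

T1 translate by (-4, -5, 2): (-1, 1, 0) → (-5, -4, 2); (3, 4, -1) → (-1, -1, 1)
T2 translate by (2, -4, 0): (-5, -4, 2) → (-3, -8, 2); (-1, -1, 1) → (1, -5, 1)
T3 scale by (2, 3/2, -1): (-3, -8, 2) → (-6, -12, -2); (1, -5, 1) → (2, -15/2, -1)
T4 rotate right-handed about the x-axis with cos θ = 5/13, sin θ = -12/13: (-6, -12, -2) → (-6, -84/13, 134/13); (2, -15/2, -1) → (2, -99/26, 85/13)
T5 scale by (-3, 3, -3): (-6, -84/13, 134/13) → (18, -252/13, -402/13); (2, -99/26, 85/13) → (-6, -297/26, -255/13)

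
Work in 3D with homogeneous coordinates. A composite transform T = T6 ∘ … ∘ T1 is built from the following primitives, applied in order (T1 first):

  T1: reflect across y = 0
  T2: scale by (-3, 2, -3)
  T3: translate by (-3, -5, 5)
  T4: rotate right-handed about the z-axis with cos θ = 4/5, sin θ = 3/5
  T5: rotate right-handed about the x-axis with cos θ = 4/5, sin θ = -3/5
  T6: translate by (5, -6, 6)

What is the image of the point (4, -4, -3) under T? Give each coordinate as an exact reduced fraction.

T(p) = (-44/5, -72/25, 529/25)

T1 reflect across y = 0: (4, -4, -3) → (4, 4, -3)
T2 scale by (-3, 2, -3): (4, 4, -3) → (-12, 8, 9)
T3 translate by (-3, -5, 5): (-12, 8, 9) → (-15, 3, 14)
T4 rotate right-handed about the z-axis with cos θ = 4/5, sin θ = 3/5: (-15, 3, 14) → (-69/5, -33/5, 14)
T5 rotate right-handed about the x-axis with cos θ = 4/5, sin θ = -3/5: (-69/5, -33/5, 14) → (-69/5, 78/25, 379/25)
T6 translate by (5, -6, 6): (-69/5, 78/25, 379/25) → (-44/5, -72/25, 529/25)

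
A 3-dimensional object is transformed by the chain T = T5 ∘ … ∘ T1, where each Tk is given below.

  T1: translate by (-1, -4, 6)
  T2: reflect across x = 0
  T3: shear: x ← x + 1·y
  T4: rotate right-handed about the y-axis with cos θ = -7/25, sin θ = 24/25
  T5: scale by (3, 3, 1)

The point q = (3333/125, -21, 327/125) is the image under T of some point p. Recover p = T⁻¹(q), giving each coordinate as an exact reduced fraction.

p = (-1, -3, 9/5)

T1 = [1 0 0 -1; 0 1 0 -4; 0 0 1 6; 0 0 0 1]
T2·T1 = [-1 0 0 1; 0 1 0 -4; 0 0 1 6; 0 0 0 1]
T3·…·T1 = [-1 1 0 -3; 0 1 0 -4; 0 0 1 6; 0 0 0 1]
T4·…·T1 = [7/25 -7/25 24/25 33/5; 0 1 0 -4; 24/25 -24/25 -7/25 6/5; 0 0 0 1]
T5·…·T1 = [21/25 -21/25 72/25 99/5; 0 3 0 -12; 24/25 -24/25 -7/25 6/5; 0 0 0 1]
det M = -9; M⁻¹ = [7/75 1/3 24/25 1; 0 1/3 0 4; 8/25 0 -7/25 -6; 0 0 0 1]
M⁻¹ · (3333/125, -21, 327/125)ᵀ = (-1, -3, 9/5)ᵀ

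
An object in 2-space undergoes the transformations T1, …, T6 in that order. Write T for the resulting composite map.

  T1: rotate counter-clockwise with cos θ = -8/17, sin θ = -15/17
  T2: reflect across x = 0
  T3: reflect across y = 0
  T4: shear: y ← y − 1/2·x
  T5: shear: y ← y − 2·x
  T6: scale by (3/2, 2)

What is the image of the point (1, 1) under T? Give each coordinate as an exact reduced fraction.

T1 rotate counter-clockwise with cos θ = -8/17, sin θ = -15/17: (1, 1) → (7/17, -23/17)
T2 reflect across x = 0: (7/17, -23/17) → (-7/17, -23/17)
T3 reflect across y = 0: (-7/17, -23/17) → (-7/17, 23/17)
T4 shear: y ← y − 1/2·x: (-7/17, 23/17) → (-7/17, 53/34)
T5 shear: y ← y − 2·x: (-7/17, 53/34) → (-7/17, 81/34)
T6 scale by (3/2, 2): (-7/17, 81/34) → (-21/34, 81/17)

T(p) = (-21/34, 81/17)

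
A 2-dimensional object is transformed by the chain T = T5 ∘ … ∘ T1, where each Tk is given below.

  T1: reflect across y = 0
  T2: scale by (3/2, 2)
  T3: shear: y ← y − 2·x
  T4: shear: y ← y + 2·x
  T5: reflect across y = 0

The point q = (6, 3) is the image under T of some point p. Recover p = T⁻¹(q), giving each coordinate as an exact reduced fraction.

T1 = [1 0 0; 0 -1 0; 0 0 1]
T2·T1 = [3/2 0 0; 0 -2 0; 0 0 1]
T3·…·T1 = [3/2 0 0; -3 -2 0; 0 0 1]
T4·…·T1 = [3/2 0 0; 0 -2 0; 0 0 1]
T5·…·T1 = [3/2 0 0; 0 2 0; 0 0 1]
det M = 3; M⁻¹ = [2/3 0 0; 0 1/2 0; 0 0 1]
M⁻¹ · (6, 3)ᵀ = (4, 3/2)ᵀ

p = (4, 3/2)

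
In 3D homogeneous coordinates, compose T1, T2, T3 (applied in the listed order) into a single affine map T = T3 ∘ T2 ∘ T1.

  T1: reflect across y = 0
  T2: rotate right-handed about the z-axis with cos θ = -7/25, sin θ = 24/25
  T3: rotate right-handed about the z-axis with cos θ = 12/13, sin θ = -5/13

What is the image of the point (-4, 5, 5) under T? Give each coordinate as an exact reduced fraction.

T1 reflect across y = 0: (-4, 5, 5) → (-4, -5, 5)
T2 rotate right-handed about the z-axis with cos θ = -7/25, sin θ = 24/25: (-4, -5, 5) → (148/25, -61/25, 5)
T3 rotate right-handed about the z-axis with cos θ = 12/13, sin θ = -5/13: (148/25, -61/25, 5) → (1471/325, -1472/325, 5)

T(p) = (1471/325, -1472/325, 5)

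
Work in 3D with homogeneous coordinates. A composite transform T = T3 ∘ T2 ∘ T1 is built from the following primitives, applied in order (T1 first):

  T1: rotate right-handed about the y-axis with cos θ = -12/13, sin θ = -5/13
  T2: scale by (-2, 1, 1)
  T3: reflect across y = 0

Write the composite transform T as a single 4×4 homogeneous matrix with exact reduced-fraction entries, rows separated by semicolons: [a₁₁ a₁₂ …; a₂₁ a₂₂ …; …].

T = [24/13 0 10/13 0; 0 -1 0 0; 5/13 0 -12/13 0; 0 0 0 1]

T1 = [-12/13 0 -5/13 0; 0 1 0 0; 5/13 0 -12/13 0; 0 0 0 1]
T2·T1 = [24/13 0 10/13 0; 0 1 0 0; 5/13 0 -12/13 0; 0 0 0 1]
T3·…·T1 = [24/13 0 10/13 0; 0 -1 0 0; 5/13 0 -12/13 0; 0 0 0 1]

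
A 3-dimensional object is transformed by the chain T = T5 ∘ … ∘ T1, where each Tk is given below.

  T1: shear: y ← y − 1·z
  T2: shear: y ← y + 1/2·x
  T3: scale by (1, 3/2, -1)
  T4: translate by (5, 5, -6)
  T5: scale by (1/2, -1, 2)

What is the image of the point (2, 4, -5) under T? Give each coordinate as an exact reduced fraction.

T(p) = (7/2, -20, -2)

T1 shear: y ← y − 1·z: (2, 4, -5) → (2, 9, -5)
T2 shear: y ← y + 1/2·x: (2, 9, -5) → (2, 10, -5)
T3 scale by (1, 3/2, -1): (2, 10, -5) → (2, 15, 5)
T4 translate by (5, 5, -6): (2, 15, 5) → (7, 20, -1)
T5 scale by (1/2, -1, 2): (7, 20, -1) → (7/2, -20, -2)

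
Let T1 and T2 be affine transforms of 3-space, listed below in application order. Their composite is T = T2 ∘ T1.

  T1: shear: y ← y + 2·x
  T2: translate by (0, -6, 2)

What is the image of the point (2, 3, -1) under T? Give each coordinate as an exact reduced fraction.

T(p) = (2, 1, 1)

T1 shear: y ← y + 2·x: (2, 3, -1) → (2, 7, -1)
T2 translate by (0, -6, 2): (2, 7, -1) → (2, 1, 1)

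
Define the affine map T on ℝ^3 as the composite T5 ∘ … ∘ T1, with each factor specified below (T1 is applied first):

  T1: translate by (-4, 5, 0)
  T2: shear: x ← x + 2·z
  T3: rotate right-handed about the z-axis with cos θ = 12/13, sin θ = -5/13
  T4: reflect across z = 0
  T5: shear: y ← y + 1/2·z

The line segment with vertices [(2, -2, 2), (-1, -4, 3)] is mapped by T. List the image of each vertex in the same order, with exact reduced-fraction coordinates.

T1 translate by (-4, 5, 0): (2, -2, 2) → (-2, 3, 2); (-1, -4, 3) → (-5, 1, 3)
T2 shear: x ← x + 2·z: (-2, 3, 2) → (2, 3, 2); (-5, 1, 3) → (1, 1, 3)
T3 rotate right-handed about the z-axis with cos θ = 12/13, sin θ = -5/13: (2, 3, 2) → (3, 2, 2); (1, 1, 3) → (17/13, 7/13, 3)
T4 reflect across z = 0: (3, 2, 2) → (3, 2, -2); (17/13, 7/13, 3) → (17/13, 7/13, -3)
T5 shear: y ← y + 1/2·z: (3, 2, -2) → (3, 1, -2); (17/13, 7/13, -3) → (17/13, -25/26, -3)

image vertices: (3, 1, -2), (17/13, -25/26, -3)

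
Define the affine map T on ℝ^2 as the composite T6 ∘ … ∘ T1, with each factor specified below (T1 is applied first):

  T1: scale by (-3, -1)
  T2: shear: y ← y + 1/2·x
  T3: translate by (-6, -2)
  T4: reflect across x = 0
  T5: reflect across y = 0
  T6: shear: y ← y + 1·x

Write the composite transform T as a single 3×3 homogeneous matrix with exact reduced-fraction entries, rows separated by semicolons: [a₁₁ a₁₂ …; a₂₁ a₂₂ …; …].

T1 = [-3 0 0; 0 -1 0; 0 0 1]
T2·T1 = [-3 0 0; -3/2 -1 0; 0 0 1]
T3·…·T1 = [-3 0 -6; -3/2 -1 -2; 0 0 1]
T4·…·T1 = [3 0 6; -3/2 -1 -2; 0 0 1]
T5·…·T1 = [3 0 6; 3/2 1 2; 0 0 1]
T6·…·T1 = [3 0 6; 9/2 1 8; 0 0 1]

T = [3 0 6; 9/2 1 8; 0 0 1]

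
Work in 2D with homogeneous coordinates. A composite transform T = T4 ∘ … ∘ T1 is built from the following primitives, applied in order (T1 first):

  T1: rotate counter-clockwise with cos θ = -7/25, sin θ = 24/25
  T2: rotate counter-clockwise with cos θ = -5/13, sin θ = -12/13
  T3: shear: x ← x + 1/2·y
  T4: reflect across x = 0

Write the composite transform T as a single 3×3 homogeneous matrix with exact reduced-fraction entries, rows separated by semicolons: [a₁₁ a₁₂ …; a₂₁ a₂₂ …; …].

T1 = [-7/25 -24/25 0; 24/25 -7/25 0; 0 0 1]
T2·T1 = [323/325 36/325 0; -36/325 323/325 0; 0 0 1]
T3·…·T1 = [61/65 79/130 0; -36/325 323/325 0; 0 0 1]
T4·…·T1 = [-61/65 -79/130 0; -36/325 323/325 0; 0 0 1]

T = [-61/65 -79/130 0; -36/325 323/325 0; 0 0 1]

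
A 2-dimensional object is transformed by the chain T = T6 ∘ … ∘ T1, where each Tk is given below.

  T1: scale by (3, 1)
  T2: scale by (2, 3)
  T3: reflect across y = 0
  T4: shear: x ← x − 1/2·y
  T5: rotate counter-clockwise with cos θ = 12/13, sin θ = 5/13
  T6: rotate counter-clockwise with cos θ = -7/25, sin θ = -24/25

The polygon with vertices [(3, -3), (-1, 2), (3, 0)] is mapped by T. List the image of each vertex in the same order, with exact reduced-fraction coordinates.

T1 scale by (3, 1): (3, -3) → (9, -3); (-1, 2) → (-3, 2); (3, 0) → (9, 0)
T2 scale by (2, 3): (9, -3) → (18, -9); (-3, 2) → (-6, 6); (9, 0) → (18, 0)
T3 reflect across y = 0: (18, -9) → (18, 9); (-6, 6) → (-6, -6); (18, 0) → (18, 0)
T4 shear: x ← x − 1/2·y: (18, 9) → (27/2, 9); (-6, -6) → (-3, -6); (18, 0) → (18, 0)
T5 rotate counter-clockwise with cos θ = 12/13, sin θ = 5/13: (27/2, 9) → (9, 27/2); (-3, -6) → (-6/13, -87/13); (18, 0) → (216/13, 90/13)
T6 rotate counter-clockwise with cos θ = -7/25, sin θ = -24/25: (9, 27/2) → (261/25, -621/50); (-6/13, -87/13) → (-2046/325, 753/325); (216/13, 90/13) → (648/325, -5814/325)

image vertices: (261/25, -621/50), (-2046/325, 753/325), (648/325, -5814/325)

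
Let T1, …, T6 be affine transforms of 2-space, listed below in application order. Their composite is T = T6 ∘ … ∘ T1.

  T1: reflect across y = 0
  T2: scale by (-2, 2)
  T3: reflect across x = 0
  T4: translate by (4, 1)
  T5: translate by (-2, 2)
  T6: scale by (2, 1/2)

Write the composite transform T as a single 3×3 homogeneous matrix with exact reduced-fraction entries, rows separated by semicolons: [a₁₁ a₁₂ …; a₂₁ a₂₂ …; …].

T = [4 0 4; 0 -1 3/2; 0 0 1]

T1 = [1 0 0; 0 -1 0; 0 0 1]
T2·T1 = [-2 0 0; 0 -2 0; 0 0 1]
T3·…·T1 = [2 0 0; 0 -2 0; 0 0 1]
T4·…·T1 = [2 0 4; 0 -2 1; 0 0 1]
T5·…·T1 = [2 0 2; 0 -2 3; 0 0 1]
T6·…·T1 = [4 0 4; 0 -1 3/2; 0 0 1]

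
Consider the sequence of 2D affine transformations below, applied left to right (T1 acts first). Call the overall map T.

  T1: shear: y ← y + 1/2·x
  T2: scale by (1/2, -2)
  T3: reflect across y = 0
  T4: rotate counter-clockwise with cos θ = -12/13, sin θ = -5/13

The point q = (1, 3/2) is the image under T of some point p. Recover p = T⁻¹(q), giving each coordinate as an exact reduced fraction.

T1 = [1 0 0; 1/2 1 0; 0 0 1]
T2·T1 = [1/2 0 0; -1 -2 0; 0 0 1]
T3·…·T1 = [1/2 0 0; 1 2 0; 0 0 1]
T4·…·T1 = [-1/13 10/13 0; -29/26 -24/13 0; 0 0 1]
det M = 1; M⁻¹ = [-24/13 -10/13 0; 29/26 -1/13 0; 0 0 1]
M⁻¹ · (1, 3/2)ᵀ = (-3, 1)ᵀ

p = (-3, 1)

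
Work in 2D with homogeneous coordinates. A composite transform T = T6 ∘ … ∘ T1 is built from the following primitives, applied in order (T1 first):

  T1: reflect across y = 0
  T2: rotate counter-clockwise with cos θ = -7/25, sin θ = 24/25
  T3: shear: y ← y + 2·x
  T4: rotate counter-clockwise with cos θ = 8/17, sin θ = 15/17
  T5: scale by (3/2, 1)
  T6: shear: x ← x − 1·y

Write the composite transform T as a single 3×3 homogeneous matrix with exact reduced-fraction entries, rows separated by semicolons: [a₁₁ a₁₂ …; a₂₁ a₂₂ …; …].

T = [-284/425 -3499/850 0; -1/17 32/17 0; 0 0 1]

T1 = [1 0 0; 0 -1 0; 0 0 1]
T2·T1 = [-7/25 24/25 0; 24/25 7/25 0; 0 0 1]
T3·…·T1 = [-7/25 24/25 0; 2/5 11/5 0; 0 0 1]
T4·…·T1 = [-206/425 -633/425 0; -1/17 32/17 0; 0 0 1]
T5·…·T1 = [-309/425 -1899/850 0; -1/17 32/17 0; 0 0 1]
T6·…·T1 = [-284/425 -3499/850 0; -1/17 32/17 0; 0 0 1]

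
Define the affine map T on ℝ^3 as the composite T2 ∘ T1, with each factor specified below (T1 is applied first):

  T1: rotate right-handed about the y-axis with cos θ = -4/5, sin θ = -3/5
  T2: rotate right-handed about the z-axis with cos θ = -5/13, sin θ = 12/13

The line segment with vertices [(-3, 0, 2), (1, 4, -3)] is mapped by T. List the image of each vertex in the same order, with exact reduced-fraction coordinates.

image vertices: (-6/13, 72/65, -17/5), (-53/13, -8/13, 3)

T1 rotate right-handed about the y-axis with cos θ = -4/5, sin θ = -3/5: (-3, 0, 2) → (6/5, 0, -17/5); (1, 4, -3) → (1, 4, 3)
T2 rotate right-handed about the z-axis with cos θ = -5/13, sin θ = 12/13: (6/5, 0, -17/5) → (-6/13, 72/65, -17/5); (1, 4, 3) → (-53/13, -8/13, 3)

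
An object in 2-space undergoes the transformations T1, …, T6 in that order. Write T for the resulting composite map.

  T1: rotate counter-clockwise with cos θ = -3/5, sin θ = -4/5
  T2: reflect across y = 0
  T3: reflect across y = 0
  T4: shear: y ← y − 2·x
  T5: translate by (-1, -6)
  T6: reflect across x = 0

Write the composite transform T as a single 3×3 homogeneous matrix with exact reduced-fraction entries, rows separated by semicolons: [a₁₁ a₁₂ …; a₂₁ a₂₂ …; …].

T = [3/5 -4/5 1; 2/5 -11/5 -6; 0 0 1]

T1 = [-3/5 4/5 0; -4/5 -3/5 0; 0 0 1]
T2·T1 = [-3/5 4/5 0; 4/5 3/5 0; 0 0 1]
T3·…·T1 = [-3/5 4/5 0; -4/5 -3/5 0; 0 0 1]
T4·…·T1 = [-3/5 4/5 0; 2/5 -11/5 0; 0 0 1]
T5·…·T1 = [-3/5 4/5 -1; 2/5 -11/5 -6; 0 0 1]
T6·…·T1 = [3/5 -4/5 1; 2/5 -11/5 -6; 0 0 1]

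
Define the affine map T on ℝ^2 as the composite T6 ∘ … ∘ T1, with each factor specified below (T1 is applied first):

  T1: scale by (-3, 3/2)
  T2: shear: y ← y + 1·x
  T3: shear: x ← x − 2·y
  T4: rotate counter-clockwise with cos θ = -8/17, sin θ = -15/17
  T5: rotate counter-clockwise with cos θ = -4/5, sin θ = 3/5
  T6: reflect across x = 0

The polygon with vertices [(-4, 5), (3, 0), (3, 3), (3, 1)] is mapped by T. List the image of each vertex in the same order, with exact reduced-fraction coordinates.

image vertices: (2781/85, 1059/170), (-1017/85, -369/85), (-162/85, -693/170), (-732/85, -723/170)

T1 scale by (-3, 3/2): (-4, 5) → (12, 15/2); (3, 0) → (-9, 0); (3, 3) → (-9, 9/2); (3, 1) → (-9, 3/2)
T2 shear: y ← y + 1·x: (12, 15/2) → (12, 39/2); (-9, 0) → (-9, -9); (-9, 9/2) → (-9, -9/2); (-9, 3/2) → (-9, -15/2)
T3 shear: x ← x − 2·y: (12, 39/2) → (-27, 39/2); (-9, -9) → (9, -9); (-9, -9/2) → (0, -9/2); (-9, -15/2) → (6, -15/2)
T4 rotate counter-clockwise with cos θ = -8/17, sin θ = -15/17: (-27, 39/2) → (1017/34, 249/17); (9, -9) → (-207/17, -63/17); (0, -9/2) → (-135/34, 36/17); (6, -15/2) → (-321/34, -30/17)
T5 rotate counter-clockwise with cos θ = -4/5, sin θ = 3/5: (1017/34, 249/17) → (-2781/85, 1059/170); (-207/17, -63/17) → (1017/85, -369/85); (-135/34, 36/17) → (162/85, -693/170); (-321/34, -30/17) → (732/85, -723/170)
T6 reflect across x = 0: (-2781/85, 1059/170) → (2781/85, 1059/170); (1017/85, -369/85) → (-1017/85, -369/85); (162/85, -693/170) → (-162/85, -693/170); (732/85, -723/170) → (-732/85, -723/170)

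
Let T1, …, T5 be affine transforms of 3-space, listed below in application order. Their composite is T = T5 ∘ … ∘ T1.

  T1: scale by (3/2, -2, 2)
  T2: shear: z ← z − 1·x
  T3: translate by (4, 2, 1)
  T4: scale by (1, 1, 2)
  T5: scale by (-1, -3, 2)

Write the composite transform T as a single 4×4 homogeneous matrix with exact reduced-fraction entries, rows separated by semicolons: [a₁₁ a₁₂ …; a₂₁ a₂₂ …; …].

T = [-3/2 0 0 -4; 0 6 0 -6; -6 0 8 4; 0 0 0 1]

T1 = [3/2 0 0 0; 0 -2 0 0; 0 0 2 0; 0 0 0 1]
T2·T1 = [3/2 0 0 0; 0 -2 0 0; -3/2 0 2 0; 0 0 0 1]
T3·…·T1 = [3/2 0 0 4; 0 -2 0 2; -3/2 0 2 1; 0 0 0 1]
T4·…·T1 = [3/2 0 0 4; 0 -2 0 2; -3 0 4 2; 0 0 0 1]
T5·…·T1 = [-3/2 0 0 -4; 0 6 0 -6; -6 0 8 4; 0 0 0 1]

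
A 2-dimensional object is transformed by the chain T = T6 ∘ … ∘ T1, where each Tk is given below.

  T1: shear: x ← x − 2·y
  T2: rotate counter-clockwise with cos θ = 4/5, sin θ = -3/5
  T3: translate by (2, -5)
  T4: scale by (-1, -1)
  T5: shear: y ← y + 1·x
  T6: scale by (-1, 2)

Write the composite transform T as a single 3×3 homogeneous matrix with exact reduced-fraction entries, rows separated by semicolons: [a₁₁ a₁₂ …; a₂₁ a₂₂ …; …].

T1 = [1 -2 0; 0 1 0; 0 0 1]
T2·T1 = [4/5 -1 0; -3/5 2 0; 0 0 1]
T3·…·T1 = [4/5 -1 2; -3/5 2 -5; 0 0 1]
T4·…·T1 = [-4/5 1 -2; 3/5 -2 5; 0 0 1]
T5·…·T1 = [-4/5 1 -2; -1/5 -1 3; 0 0 1]
T6·…·T1 = [4/5 -1 2; -2/5 -2 6; 0 0 1]

T = [4/5 -1 2; -2/5 -2 6; 0 0 1]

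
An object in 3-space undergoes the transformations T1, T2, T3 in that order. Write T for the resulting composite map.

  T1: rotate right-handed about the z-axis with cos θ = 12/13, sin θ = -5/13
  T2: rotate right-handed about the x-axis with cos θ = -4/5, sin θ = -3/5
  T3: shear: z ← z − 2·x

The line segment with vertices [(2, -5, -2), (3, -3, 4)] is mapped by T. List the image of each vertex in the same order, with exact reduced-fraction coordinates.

T1 rotate right-handed about the z-axis with cos θ = 12/13, sin θ = -5/13: (2, -5, -2) → (-1/13, -70/13, -2); (3, -3, 4) → (21/13, -51/13, 4)
T2 rotate right-handed about the x-axis with cos θ = -4/5, sin θ = -3/5: (-1/13, -70/13, -2) → (-1/13, 202/65, 314/65); (21/13, -51/13, 4) → (21/13, 72/13, -11/13)
T3 shear: z ← z − 2·x: (-1/13, 202/65, 314/65) → (-1/13, 202/65, 324/65); (21/13, 72/13, -11/13) → (21/13, 72/13, -53/13)

image vertices: (-1/13, 202/65, 324/65), (21/13, 72/13, -53/13)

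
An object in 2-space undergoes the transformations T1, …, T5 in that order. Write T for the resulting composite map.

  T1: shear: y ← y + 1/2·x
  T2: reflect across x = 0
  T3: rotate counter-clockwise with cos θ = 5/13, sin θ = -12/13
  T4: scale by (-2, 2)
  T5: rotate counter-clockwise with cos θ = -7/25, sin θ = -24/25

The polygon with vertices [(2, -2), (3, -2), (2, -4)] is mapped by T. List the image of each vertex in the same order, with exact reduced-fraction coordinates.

image vertices: (604/325, -1322/325), (1314/325, -1477/325), (-212/325, -2334/325)

T1 shear: y ← y + 1/2·x: (2, -2) → (2, -1); (3, -2) → (3, -1/2); (2, -4) → (2, -3)
T2 reflect across x = 0: (2, -1) → (-2, -1); (3, -1/2) → (-3, -1/2); (2, -3) → (-2, -3)
T3 rotate counter-clockwise with cos θ = 5/13, sin θ = -12/13: (-2, -1) → (-22/13, 19/13); (-3, -1/2) → (-21/13, 67/26); (-2, -3) → (-46/13, 9/13)
T4 scale by (-2, 2): (-22/13, 19/13) → (44/13, 38/13); (-21/13, 67/26) → (42/13, 67/13); (-46/13, 9/13) → (92/13, 18/13)
T5 rotate counter-clockwise with cos θ = -7/25, sin θ = -24/25: (44/13, 38/13) → (604/325, -1322/325); (42/13, 67/13) → (1314/325, -1477/325); (92/13, 18/13) → (-212/325, -2334/325)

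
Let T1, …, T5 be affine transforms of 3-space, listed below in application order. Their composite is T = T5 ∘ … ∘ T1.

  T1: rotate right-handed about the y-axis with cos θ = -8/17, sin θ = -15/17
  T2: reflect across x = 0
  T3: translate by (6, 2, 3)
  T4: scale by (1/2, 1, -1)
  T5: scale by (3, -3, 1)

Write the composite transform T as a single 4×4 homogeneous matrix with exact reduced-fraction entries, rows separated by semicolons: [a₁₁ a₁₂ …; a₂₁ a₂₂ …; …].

T1 = [-8/17 0 -15/17 0; 0 1 0 0; 15/17 0 -8/17 0; 0 0 0 1]
T2·T1 = [8/17 0 15/17 0; 0 1 0 0; 15/17 0 -8/17 0; 0 0 0 1]
T3·…·T1 = [8/17 0 15/17 6; 0 1 0 2; 15/17 0 -8/17 3; 0 0 0 1]
T4·…·T1 = [4/17 0 15/34 3; 0 1 0 2; -15/17 0 8/17 -3; 0 0 0 1]
T5·…·T1 = [12/17 0 45/34 9; 0 -3 0 -6; -15/17 0 8/17 -3; 0 0 0 1]

T = [12/17 0 45/34 9; 0 -3 0 -6; -15/17 0 8/17 -3; 0 0 0 1]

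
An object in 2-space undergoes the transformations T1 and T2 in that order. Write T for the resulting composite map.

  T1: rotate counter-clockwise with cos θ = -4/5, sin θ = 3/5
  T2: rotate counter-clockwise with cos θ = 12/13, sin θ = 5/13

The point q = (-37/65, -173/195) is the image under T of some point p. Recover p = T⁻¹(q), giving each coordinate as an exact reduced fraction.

T1 = [-4/5 -3/5 0; 3/5 -4/5 0; 0 0 1]
T2·T1 = [-63/65 -16/65 0; 16/65 -63/65 0; 0 0 1]
det M = 1; M⁻¹ = [-63/65 16/65 0; -16/65 -63/65 0; 0 0 1]
M⁻¹ · (-37/65, -173/195)ᵀ = (1/3, 1)ᵀ

p = (1/3, 1)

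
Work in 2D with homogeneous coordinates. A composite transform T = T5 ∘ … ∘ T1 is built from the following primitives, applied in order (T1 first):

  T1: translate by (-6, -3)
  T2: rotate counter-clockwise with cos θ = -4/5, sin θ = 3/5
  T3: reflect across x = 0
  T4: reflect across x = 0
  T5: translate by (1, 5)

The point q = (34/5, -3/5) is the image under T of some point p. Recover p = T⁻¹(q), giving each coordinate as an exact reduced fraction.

p = (-2, 4)

T1 = [1 0 -6; 0 1 -3; 0 0 1]
T2·T1 = [-4/5 -3/5 33/5; 3/5 -4/5 -6/5; 0 0 1]
T3·…·T1 = [4/5 3/5 -33/5; 3/5 -4/5 -6/5; 0 0 1]
T4·…·T1 = [-4/5 -3/5 33/5; 3/5 -4/5 -6/5; 0 0 1]
T5·…·T1 = [-4/5 -3/5 38/5; 3/5 -4/5 19/5; 0 0 1]
det M = 1; M⁻¹ = [-4/5 3/5 19/5; -3/5 -4/5 38/5; 0 0 1]
M⁻¹ · (34/5, -3/5)ᵀ = (-2, 4)ᵀ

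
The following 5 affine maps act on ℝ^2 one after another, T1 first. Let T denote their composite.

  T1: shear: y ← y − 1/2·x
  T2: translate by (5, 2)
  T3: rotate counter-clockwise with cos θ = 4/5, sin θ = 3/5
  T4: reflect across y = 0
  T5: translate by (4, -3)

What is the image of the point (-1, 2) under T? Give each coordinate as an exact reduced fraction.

T(p) = (9/2, -9)

T1 shear: y ← y − 1/2·x: (-1, 2) → (-1, 5/2)
T2 translate by (5, 2): (-1, 5/2) → (4, 9/2)
T3 rotate counter-clockwise with cos θ = 4/5, sin θ = 3/5: (4, 9/2) → (1/2, 6)
T4 reflect across y = 0: (1/2, 6) → (1/2, -6)
T5 translate by (4, -3): (1/2, -6) → (9/2, -9)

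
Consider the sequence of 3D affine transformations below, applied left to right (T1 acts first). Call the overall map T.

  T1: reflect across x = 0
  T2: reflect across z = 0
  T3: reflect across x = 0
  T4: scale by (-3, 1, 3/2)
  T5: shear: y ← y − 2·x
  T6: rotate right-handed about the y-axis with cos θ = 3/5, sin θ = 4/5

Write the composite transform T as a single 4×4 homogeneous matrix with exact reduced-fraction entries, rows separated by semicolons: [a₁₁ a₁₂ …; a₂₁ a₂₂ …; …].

T1 = [-1 0 0 0; 0 1 0 0; 0 0 1 0; 0 0 0 1]
T2·T1 = [-1 0 0 0; 0 1 0 0; 0 0 -1 0; 0 0 0 1]
T3·…·T1 = [1 0 0 0; 0 1 0 0; 0 0 -1 0; 0 0 0 1]
T4·…·T1 = [-3 0 0 0; 0 1 0 0; 0 0 -3/2 0; 0 0 0 1]
T5·…·T1 = [-3 0 0 0; 6 1 0 0; 0 0 -3/2 0; 0 0 0 1]
T6·…·T1 = [-9/5 0 -6/5 0; 6 1 0 0; 12/5 0 -9/10 0; 0 0 0 1]

T = [-9/5 0 -6/5 0; 6 1 0 0; 12/5 0 -9/10 0; 0 0 0 1]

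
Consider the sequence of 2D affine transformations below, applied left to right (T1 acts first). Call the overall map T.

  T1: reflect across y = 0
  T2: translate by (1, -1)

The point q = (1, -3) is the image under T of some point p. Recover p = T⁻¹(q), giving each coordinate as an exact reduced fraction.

p = (0, 2)

T1 = [1 0 0; 0 -1 0; 0 0 1]
T2·T1 = [1 0 1; 0 -1 -1; 0 0 1]
det M = -1; M⁻¹ = [1 0 -1; 0 -1 -1; 0 0 1]
M⁻¹ · (1, -3)ᵀ = (0, 2)ᵀ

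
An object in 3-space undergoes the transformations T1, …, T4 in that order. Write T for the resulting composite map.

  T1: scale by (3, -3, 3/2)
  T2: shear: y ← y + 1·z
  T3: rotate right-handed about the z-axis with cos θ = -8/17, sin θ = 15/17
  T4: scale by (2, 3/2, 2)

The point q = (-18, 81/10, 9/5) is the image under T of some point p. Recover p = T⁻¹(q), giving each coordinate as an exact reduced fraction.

p = (3, -3/2, 3/5)

T1 = [3 0 0 0; 0 -3 0 0; 0 0 3/2 0; 0 0 0 1]
T2·T1 = [3 0 0 0; 0 -3 3/2 0; 0 0 3/2 0; 0 0 0 1]
T3·…·T1 = [-24/17 45/17 -45/34 0; 45/17 24/17 -12/17 0; 0 0 3/2 0; 0 0 0 1]
T4·…·T1 = [-48/17 90/17 -45/17 0; 135/34 36/17 -18/17 0; 0 0 3 0; 0 0 0 1]
det M = -81; M⁻¹ = [-4/51 10/51 0 0; 5/34 16/153 1/6 0; 0 0 1/3 0; 0 0 0 1]
M⁻¹ · (-18, 81/10, 9/5)ᵀ = (3, -3/2, 3/5)ᵀ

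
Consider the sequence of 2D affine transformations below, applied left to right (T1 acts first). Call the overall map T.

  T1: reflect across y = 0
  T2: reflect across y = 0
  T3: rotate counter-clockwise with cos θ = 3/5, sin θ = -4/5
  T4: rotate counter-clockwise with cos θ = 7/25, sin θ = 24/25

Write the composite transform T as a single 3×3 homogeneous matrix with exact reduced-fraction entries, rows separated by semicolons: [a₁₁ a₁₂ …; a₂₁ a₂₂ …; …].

T1 = [1 0 0; 0 -1 0; 0 0 1]
T2·T1 = [1 0 0; 0 1 0; 0 0 1]
T3·…·T1 = [3/5 4/5 0; -4/5 3/5 0; 0 0 1]
T4·…·T1 = [117/125 -44/125 0; 44/125 117/125 0; 0 0 1]

T = [117/125 -44/125 0; 44/125 117/125 0; 0 0 1]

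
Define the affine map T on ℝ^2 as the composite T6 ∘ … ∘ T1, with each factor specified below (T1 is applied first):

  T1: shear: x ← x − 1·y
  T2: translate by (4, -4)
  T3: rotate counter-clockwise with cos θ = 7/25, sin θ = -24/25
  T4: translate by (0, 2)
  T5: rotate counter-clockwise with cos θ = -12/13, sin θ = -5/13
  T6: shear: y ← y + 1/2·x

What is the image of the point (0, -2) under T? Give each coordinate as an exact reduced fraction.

T(p) = (544/325, 2414/325)

T1 shear: x ← x − 1·y: (0, -2) → (2, -2)
T2 translate by (4, -4): (2, -2) → (6, -6)
T3 rotate counter-clockwise with cos θ = 7/25, sin θ = -24/25: (6, -6) → (-102/25, -186/25)
T4 translate by (0, 2): (-102/25, -186/25) → (-102/25, -136/25)
T5 rotate counter-clockwise with cos θ = -12/13, sin θ = -5/13: (-102/25, -136/25) → (544/325, 2142/325)
T6 shear: y ← y + 1/2·x: (544/325, 2142/325) → (544/325, 2414/325)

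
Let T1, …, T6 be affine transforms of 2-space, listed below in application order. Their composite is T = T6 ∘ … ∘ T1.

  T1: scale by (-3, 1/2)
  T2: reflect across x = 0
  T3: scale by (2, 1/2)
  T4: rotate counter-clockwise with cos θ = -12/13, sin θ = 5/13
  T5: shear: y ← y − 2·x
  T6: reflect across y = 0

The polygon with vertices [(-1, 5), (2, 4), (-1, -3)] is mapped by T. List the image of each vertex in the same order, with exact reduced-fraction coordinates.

T1 scale by (-3, 1/2): (-1, 5) → (3, 5/2); (2, 4) → (-6, 2); (-1, -3) → (3, -3/2)
T2 reflect across x = 0: (3, 5/2) → (-3, 5/2); (-6, 2) → (6, 2); (3, -3/2) → (-3, -3/2)
T3 scale by (2, 1/2): (-3, 5/2) → (-6, 5/4); (6, 2) → (12, 1); (-3, -3/2) → (-6, -3/4)
T4 rotate counter-clockwise with cos θ = -12/13, sin θ = 5/13: (-6, 5/4) → (263/52, -45/13); (12, 1) → (-149/13, 48/13); (-6, -3/4) → (303/52, -21/13)
T5 shear: y ← y − 2·x: (263/52, -45/13) → (263/52, -353/26); (-149/13, 48/13) → (-149/13, 346/13); (303/52, -21/13) → (303/52, -345/26)
T6 reflect across y = 0: (263/52, -353/26) → (263/52, 353/26); (-149/13, 346/13) → (-149/13, -346/13); (303/52, -345/26) → (303/52, 345/26)

image vertices: (263/52, 353/26), (-149/13, -346/13), (303/52, 345/26)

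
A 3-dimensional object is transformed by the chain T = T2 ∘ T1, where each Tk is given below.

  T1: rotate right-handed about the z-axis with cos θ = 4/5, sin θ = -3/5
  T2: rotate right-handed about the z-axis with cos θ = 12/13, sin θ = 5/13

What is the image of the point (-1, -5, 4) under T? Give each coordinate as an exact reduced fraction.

T(p) = (-11/5, -23/5, 4)

T1 rotate right-handed about the z-axis with cos θ = 4/5, sin θ = -3/5: (-1, -5, 4) → (-19/5, -17/5, 4)
T2 rotate right-handed about the z-axis with cos θ = 12/13, sin θ = 5/13: (-19/5, -17/5, 4) → (-11/5, -23/5, 4)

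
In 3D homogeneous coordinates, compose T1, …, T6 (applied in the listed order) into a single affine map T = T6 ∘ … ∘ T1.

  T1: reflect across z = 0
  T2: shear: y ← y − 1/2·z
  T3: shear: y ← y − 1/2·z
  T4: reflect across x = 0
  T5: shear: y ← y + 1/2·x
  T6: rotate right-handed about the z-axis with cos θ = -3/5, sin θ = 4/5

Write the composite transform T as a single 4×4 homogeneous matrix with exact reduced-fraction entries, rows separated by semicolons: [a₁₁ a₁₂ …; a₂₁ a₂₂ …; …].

T1 = [1 0 0 0; 0 1 0 0; 0 0 -1 0; 0 0 0 1]
T2·T1 = [1 0 0 0; 0 1 1/2 0; 0 0 -1 0; 0 0 0 1]
T3·…·T1 = [1 0 0 0; 0 1 1 0; 0 0 -1 0; 0 0 0 1]
T4·…·T1 = [-1 0 0 0; 0 1 1 0; 0 0 -1 0; 0 0 0 1]
T5·…·T1 = [-1 0 0 0; -1/2 1 1 0; 0 0 -1 0; 0 0 0 1]
T6·…·T1 = [1 -4/5 -4/5 0; -1/2 -3/5 -3/5 0; 0 0 -1 0; 0 0 0 1]

T = [1 -4/5 -4/5 0; -1/2 -3/5 -3/5 0; 0 0 -1 0; 0 0 0 1]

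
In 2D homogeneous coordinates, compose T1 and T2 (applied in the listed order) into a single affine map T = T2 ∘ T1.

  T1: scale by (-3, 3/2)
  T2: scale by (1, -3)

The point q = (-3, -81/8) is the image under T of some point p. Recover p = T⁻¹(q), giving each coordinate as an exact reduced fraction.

p = (1, 9/4)

T1 = [-3 0 0; 0 3/2 0; 0 0 1]
T2·T1 = [-3 0 0; 0 -9/2 0; 0 0 1]
det M = 27/2; M⁻¹ = [-1/3 0 0; 0 -2/9 0; 0 0 1]
M⁻¹ · (-3, -81/8)ᵀ = (1, 9/4)ᵀ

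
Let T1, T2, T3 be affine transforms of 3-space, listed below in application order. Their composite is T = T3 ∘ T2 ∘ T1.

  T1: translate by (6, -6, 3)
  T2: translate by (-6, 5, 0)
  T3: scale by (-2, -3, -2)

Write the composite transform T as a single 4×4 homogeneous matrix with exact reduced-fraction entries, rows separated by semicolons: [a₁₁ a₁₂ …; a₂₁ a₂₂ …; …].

T = [-2 0 0 0; 0 -3 0 3; 0 0 -2 -6; 0 0 0 1]

T1 = [1 0 0 6; 0 1 0 -6; 0 0 1 3; 0 0 0 1]
T2·T1 = [1 0 0 0; 0 1 0 -1; 0 0 1 3; 0 0 0 1]
T3·…·T1 = [-2 0 0 0; 0 -3 0 3; 0 0 -2 -6; 0 0 0 1]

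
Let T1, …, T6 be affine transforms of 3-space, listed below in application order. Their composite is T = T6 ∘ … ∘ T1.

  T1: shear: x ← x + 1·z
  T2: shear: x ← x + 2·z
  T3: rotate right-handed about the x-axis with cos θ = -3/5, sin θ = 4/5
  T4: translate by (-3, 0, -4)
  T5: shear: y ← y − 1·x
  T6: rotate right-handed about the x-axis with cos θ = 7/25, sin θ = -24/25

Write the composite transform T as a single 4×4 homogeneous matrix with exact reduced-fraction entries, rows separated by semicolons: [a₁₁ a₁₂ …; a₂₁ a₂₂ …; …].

T = [1 0 3 -3; -7/25 3/5 -41/25 -3; 24/25 4/5 87/25 -4; 0 0 0 1]

T1 = [1 0 1 0; 0 1 0 0; 0 0 1 0; 0 0 0 1]
T2·T1 = [1 0 3 0; 0 1 0 0; 0 0 1 0; 0 0 0 1]
T3·…·T1 = [1 0 3 0; 0 -3/5 -4/5 0; 0 4/5 -3/5 0; 0 0 0 1]
T4·…·T1 = [1 0 3 -3; 0 -3/5 -4/5 0; 0 4/5 -3/5 -4; 0 0 0 1]
T5·…·T1 = [1 0 3 -3; -1 -3/5 -19/5 3; 0 4/5 -3/5 -4; 0 0 0 1]
T6·…·T1 = [1 0 3 -3; -7/25 3/5 -41/25 -3; 24/25 4/5 87/25 -4; 0 0 0 1]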